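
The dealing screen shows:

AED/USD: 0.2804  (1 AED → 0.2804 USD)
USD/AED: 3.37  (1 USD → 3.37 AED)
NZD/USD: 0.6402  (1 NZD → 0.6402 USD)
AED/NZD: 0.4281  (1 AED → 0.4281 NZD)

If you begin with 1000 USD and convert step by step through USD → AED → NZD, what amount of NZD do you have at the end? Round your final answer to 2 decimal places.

1442.70

1000 USD × 3.37 = 3370 AED
3370 AED × 0.4281 = 1442.697 NZD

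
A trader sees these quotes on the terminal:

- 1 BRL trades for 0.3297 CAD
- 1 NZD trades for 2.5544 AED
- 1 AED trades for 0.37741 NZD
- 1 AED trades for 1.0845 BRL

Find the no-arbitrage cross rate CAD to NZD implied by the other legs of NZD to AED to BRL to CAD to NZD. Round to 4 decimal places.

1.0949

Known legs of the cycle: 2.5544 × 1.0845 × 0.3297 = 0.91335036996
For no arbitrage the full-cycle product must be 1, so the missing rate is 1 / 0.91335036996 ≈ 1.094870.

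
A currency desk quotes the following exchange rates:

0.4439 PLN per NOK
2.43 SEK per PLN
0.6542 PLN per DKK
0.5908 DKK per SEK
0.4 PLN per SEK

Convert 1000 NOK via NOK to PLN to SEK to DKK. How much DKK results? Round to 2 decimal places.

637.28

1000 NOK × 0.4439 = 443.9 PLN
443.9 PLN × 2.43 = 1078.677 SEK
1078.677 SEK × 0.5908 = 637.2823716 DKK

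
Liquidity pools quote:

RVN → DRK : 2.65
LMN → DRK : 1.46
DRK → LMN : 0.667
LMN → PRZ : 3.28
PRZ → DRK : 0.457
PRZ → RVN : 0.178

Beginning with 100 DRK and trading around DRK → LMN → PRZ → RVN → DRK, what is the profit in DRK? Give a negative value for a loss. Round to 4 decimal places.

3.1966

100 DRK × 0.667 = 66.7 LMN
66.7 LMN × 3.28 = 218.776 PRZ
218.776 PRZ × 0.178 = 38.942128 RVN
38.942128 RVN × 2.65 = 103.1966392 DRK
Net change: 103.1966392 − 100 = 3.1966392 DRK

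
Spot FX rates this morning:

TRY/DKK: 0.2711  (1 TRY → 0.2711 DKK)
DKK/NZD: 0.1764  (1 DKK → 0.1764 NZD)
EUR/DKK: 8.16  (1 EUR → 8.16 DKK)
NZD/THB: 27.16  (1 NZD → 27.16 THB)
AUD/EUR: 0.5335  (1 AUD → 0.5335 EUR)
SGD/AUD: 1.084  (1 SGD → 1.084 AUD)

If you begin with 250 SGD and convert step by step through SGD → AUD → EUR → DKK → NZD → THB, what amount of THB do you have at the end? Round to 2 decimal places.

5652.26

250 SGD × 1.084 = 271 AUD
271 AUD × 0.5335 = 144.5785 EUR
144.5785 EUR × 8.16 = 1179.76056 DKK
1179.76056 DKK × 0.1764 = 208.109762784 NZD
208.109762784 NZD × 27.16 = 5652.26115721344 THB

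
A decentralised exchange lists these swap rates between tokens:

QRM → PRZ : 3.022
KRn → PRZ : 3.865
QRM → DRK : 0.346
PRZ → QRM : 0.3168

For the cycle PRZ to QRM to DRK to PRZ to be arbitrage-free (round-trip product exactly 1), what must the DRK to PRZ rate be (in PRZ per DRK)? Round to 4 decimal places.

Known legs of the cycle: 0.3168 × 0.346 = 0.1096128
For no arbitrage the full-cycle product must be 1, so the missing rate is 1 / 0.1096128 ≈ 9.123022.

9.1230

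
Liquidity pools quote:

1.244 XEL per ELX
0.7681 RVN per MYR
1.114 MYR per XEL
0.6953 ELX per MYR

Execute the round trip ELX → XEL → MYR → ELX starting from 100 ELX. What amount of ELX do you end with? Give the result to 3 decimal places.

96.356

100 ELX × 1.244 = 124.4 XEL
124.4 XEL × 1.114 = 138.5816 MYR
138.5816 MYR × 0.6953 = 96.35578648 ELX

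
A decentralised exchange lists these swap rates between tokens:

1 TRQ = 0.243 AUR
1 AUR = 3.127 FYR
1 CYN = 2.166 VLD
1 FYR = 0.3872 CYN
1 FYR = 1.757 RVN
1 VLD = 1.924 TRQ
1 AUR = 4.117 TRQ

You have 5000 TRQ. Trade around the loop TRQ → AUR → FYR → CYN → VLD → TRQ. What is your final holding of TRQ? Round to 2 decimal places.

5000 TRQ × 0.243 = 1215 AUR
1215 AUR × 3.127 = 3799.305 FYR
3799.305 FYR × 0.3872 = 1471.090896 CYN
1471.090896 CYN × 2.166 = 3186.382880736 VLD
3186.382880736 VLD × 1.924 = 6130.600662536064 TRQ

6130.60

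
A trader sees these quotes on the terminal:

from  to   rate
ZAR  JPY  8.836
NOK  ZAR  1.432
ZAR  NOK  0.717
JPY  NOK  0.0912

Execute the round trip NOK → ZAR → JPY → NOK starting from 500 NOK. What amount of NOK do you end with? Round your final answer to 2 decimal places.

500 NOK × 1.432 = 716 ZAR
716 ZAR × 8.836 = 6326.576 JPY
6326.576 JPY × 0.0912 = 576.9837312 NOK

576.98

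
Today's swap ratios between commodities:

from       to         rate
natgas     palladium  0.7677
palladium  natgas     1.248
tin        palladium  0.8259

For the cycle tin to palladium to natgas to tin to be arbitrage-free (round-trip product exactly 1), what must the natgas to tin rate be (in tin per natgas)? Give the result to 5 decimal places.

Known legs of the cycle: 0.8259 × 1.248 = 1.0307232
For no arbitrage the full-cycle product must be 1, so the missing rate is 1 / 1.0307232 ≈ 0.9701926.

0.97019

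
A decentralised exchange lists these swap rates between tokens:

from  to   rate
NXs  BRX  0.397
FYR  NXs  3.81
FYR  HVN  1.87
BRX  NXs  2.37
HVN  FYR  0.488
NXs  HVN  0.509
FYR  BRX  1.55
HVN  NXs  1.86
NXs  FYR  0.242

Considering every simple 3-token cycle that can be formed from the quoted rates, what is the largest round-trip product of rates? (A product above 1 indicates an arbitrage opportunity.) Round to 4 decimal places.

0.9464

HVN→FYR→NXs→HVN: 0.488 × 3.81 × 0.509 = 0.94637
NXs→FYR→BRX→NXs: 0.242 × 1.55 × 2.37 = 0.88899
HVN→NXs→FYR→HVN: 1.86 × 0.242 × 1.87 = 0.84172
Maximum is HVN→FYR→NXs→HVN at 0.9464; no arbitrage — every cycle loses value.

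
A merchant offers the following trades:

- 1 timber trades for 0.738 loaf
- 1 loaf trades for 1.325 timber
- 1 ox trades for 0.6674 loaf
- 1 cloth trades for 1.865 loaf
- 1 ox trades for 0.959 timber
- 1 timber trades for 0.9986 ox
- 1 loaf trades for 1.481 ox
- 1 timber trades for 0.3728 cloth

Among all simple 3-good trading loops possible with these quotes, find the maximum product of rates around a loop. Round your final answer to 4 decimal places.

1.0482

ox→timber→loaf→ox: 0.959 × 0.738 × 1.481 = 1.04817
cloth→loaf→timber→cloth: 1.865 × 1.325 × 0.3728 = 0.92124
ox→loaf→timber→ox: 0.6674 × 1.325 × 0.9986 = 0.88307
Maximum is ox→timber→loaf→ox at 1.0482; arbitrage exists.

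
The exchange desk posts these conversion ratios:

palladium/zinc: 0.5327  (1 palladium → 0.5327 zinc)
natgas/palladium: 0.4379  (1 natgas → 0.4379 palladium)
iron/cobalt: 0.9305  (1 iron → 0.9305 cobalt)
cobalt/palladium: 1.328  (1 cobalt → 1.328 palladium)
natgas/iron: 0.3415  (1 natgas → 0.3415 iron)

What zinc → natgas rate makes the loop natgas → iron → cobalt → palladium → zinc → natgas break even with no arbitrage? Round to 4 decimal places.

Known legs of the cycle: 0.3415 × 0.9305 × 1.328 × 0.5327 = 0.2247956263532
For no arbitrage the full-cycle product must be 1, so the missing rate is 1 / 0.2247956263532 ≈ 4.448485.

4.4485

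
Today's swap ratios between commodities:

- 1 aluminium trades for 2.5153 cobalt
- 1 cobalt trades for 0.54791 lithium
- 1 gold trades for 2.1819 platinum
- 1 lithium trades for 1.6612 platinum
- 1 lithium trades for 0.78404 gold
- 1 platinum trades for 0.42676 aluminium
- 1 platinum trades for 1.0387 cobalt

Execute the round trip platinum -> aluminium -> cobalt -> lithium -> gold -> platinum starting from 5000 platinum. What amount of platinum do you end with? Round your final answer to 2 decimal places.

5000 platinum × 0.42676 = 2133.8 aluminium
2133.8 aluminium × 2.5153 = 5367.14714 cobalt
5367.14714 cobalt × 0.54791 = 2940.7135894774 lithium
2940.7135894774 lithium × 0.78404 = 2305.637082693860696 gold
2305.637082693860696 gold × 2.1819 = 5030.6695507297346526024 platinum

5030.67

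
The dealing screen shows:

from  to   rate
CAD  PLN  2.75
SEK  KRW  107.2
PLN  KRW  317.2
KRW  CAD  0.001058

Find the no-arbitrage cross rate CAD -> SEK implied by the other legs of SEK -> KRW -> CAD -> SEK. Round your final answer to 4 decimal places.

Known legs of the cycle: 107.2 × 0.001058 = 0.1134176
For no arbitrage the full-cycle product must be 1, so the missing rate is 1 / 0.1134176 ≈ 8.816974.

8.8170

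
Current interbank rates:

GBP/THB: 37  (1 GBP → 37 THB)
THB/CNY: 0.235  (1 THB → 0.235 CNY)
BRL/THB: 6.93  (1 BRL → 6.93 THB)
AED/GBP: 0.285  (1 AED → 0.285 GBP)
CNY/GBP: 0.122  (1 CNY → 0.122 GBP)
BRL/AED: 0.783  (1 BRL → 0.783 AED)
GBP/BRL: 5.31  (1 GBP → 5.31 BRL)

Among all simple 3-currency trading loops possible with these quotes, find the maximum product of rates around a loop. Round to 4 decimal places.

1.1850

BRL→AED→GBP→BRL: 0.783 × 0.285 × 5.31 = 1.18495
CNY→GBP→THB→CNY: 0.122 × 37 × 0.235 = 1.06079
Maximum is BRL→AED→GBP→BRL at 1.1850; arbitrage exists.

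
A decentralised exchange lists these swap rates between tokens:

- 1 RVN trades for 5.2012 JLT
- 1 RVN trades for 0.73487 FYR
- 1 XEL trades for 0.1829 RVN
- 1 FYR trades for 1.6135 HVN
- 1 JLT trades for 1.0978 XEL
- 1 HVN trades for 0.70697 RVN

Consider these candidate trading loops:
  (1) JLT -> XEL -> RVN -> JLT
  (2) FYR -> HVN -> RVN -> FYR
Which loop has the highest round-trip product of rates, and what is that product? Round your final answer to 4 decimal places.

1.0443

(1) 1.0978 × 0.1829 × 5.2012 = 1.04434
(2) 1.6135 × 0.70697 × 0.73487 = 0.83826
Highest is cycle (1) at 1.0443 (>1, arbitrage).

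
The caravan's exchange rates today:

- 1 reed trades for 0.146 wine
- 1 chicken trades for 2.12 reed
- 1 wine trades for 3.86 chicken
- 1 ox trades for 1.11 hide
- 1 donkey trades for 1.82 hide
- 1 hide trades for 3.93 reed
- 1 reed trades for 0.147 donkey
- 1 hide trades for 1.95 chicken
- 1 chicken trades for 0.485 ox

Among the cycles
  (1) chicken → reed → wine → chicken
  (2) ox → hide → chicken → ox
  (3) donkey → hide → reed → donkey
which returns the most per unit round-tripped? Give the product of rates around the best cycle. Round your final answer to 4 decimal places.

1.1947

(1) 2.12 × 0.146 × 3.86 = 1.19475
(2) 1.11 × 1.95 × 0.485 = 1.04978
(3) 1.82 × 3.93 × 0.147 = 1.05143
Highest is cycle (1) at 1.1947 (>1, arbitrage).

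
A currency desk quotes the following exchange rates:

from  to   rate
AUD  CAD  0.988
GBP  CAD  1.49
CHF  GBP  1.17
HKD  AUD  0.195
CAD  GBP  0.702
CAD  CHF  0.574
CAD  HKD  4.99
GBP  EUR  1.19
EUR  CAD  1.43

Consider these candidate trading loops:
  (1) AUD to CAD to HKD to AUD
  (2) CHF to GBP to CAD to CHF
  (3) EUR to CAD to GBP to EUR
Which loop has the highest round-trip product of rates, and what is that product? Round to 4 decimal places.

1.1946

(1) 0.988 × 4.99 × 0.195 = 0.96137
(2) 1.17 × 1.49 × 0.574 = 1.00065
(3) 1.43 × 0.702 × 1.19 = 1.19459
Highest is cycle (3) at 1.1946 (>1, arbitrage).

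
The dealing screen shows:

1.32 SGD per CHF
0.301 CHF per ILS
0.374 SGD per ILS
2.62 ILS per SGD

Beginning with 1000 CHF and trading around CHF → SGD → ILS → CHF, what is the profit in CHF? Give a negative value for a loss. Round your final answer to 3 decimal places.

1000 CHF × 1.32 = 1320 SGD
1320 SGD × 2.62 = 3458.4 ILS
3458.4 ILS × 0.301 = 1040.9784 CHF
Net change: 1040.9784 − 1000 = 40.9784 CHF

40.978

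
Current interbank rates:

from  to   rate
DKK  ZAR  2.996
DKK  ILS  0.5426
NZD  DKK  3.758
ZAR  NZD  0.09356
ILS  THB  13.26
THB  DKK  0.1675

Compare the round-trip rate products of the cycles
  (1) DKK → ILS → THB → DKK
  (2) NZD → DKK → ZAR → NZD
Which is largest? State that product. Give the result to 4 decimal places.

(1) 0.5426 × 13.26 × 0.1675 = 1.20514
(2) 3.758 × 2.996 × 0.09356 = 1.05339
Highest is cycle (1) at 1.2051 (>1, arbitrage).

1.2051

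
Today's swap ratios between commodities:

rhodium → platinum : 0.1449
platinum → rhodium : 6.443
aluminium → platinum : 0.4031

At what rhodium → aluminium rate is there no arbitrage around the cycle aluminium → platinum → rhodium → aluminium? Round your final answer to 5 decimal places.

0.38503

Known legs of the cycle: 0.4031 × 6.443 = 2.5971733
For no arbitrage the full-cycle product must be 1, so the missing rate is 1 / 2.5971733 ≈ 0.3850340.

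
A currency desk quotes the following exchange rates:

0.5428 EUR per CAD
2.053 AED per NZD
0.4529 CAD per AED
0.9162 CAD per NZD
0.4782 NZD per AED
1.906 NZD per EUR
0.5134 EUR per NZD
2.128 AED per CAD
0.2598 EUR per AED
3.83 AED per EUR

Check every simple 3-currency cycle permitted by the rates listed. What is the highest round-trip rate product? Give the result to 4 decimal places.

1.0166

NZD→AED→EUR→NZD: 2.053 × 0.2598 × 1.906 = 1.01660
CAD→EUR→NZD→CAD: 0.5428 × 1.906 × 0.9162 = 0.94788
CAD→EUR→AED→CAD: 0.5428 × 3.83 × 0.4529 = 0.94154
NZD→EUR→AED→NZD: 0.5134 × 3.83 × 0.4782 = 0.94030
CAD→AED→NZD→CAD: 2.128 × 0.4782 × 0.9162 = 0.93233
Maximum is NZD→AED→EUR→NZD at 1.0166; arbitrage exists.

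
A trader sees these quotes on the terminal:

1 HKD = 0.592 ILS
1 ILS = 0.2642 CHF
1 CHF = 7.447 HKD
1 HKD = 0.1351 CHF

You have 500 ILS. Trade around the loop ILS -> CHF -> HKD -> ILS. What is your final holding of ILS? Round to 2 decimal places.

500 ILS × 0.2642 = 132.1 CHF
132.1 CHF × 7.447 = 983.7487 HKD
983.7487 HKD × 0.592 = 582.3792304 ILS

582.38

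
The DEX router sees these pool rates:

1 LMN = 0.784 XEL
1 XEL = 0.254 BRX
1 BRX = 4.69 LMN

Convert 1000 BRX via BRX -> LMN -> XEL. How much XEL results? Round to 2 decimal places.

1000 BRX × 4.69 = 4690 LMN
4690 LMN × 0.784 = 3676.96 XEL

3676.96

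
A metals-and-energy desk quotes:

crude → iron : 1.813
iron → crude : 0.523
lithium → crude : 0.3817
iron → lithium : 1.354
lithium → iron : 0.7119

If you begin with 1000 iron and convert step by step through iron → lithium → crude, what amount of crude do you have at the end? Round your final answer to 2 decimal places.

516.82

1000 iron × 1.354 = 1354 lithium
1354 lithium × 0.3817 = 516.8218 crude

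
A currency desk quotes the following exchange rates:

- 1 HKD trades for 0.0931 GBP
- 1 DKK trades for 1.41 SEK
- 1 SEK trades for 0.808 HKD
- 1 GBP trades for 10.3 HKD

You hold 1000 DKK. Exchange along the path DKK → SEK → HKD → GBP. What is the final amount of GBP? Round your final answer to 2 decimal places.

1000 DKK × 1.41 = 1410 SEK
1410 SEK × 0.808 = 1139.28 HKD
1139.28 HKD × 0.0931 = 106.066968 GBP

106.07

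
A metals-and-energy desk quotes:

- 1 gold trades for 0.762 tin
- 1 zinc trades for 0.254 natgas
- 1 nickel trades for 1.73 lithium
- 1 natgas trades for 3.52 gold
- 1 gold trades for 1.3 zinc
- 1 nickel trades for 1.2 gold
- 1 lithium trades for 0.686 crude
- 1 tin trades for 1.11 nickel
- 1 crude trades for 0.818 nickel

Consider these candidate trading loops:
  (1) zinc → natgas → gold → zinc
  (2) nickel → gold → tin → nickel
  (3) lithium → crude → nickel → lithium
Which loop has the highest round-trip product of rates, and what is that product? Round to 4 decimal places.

1.1623

(1) 0.254 × 3.52 × 1.3 = 1.16230
(2) 1.2 × 0.762 × 1.11 = 1.01498
(3) 0.686 × 0.818 × 1.73 = 0.97079
Highest is cycle (1) at 1.1623 (>1, arbitrage).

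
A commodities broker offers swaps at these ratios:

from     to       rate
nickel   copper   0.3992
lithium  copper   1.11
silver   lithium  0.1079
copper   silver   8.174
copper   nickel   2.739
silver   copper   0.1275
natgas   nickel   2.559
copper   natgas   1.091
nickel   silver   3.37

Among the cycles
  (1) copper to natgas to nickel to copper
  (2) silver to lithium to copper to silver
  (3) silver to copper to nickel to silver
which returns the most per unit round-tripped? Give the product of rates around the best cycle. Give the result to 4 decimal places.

(1) 1.091 × 2.559 × 0.3992 = 1.11451
(2) 0.1079 × 1.11 × 8.174 = 0.97899
(3) 0.1275 × 2.739 × 3.37 = 1.17688
Highest is cycle (3) at 1.1769 (>1, arbitrage).

1.1769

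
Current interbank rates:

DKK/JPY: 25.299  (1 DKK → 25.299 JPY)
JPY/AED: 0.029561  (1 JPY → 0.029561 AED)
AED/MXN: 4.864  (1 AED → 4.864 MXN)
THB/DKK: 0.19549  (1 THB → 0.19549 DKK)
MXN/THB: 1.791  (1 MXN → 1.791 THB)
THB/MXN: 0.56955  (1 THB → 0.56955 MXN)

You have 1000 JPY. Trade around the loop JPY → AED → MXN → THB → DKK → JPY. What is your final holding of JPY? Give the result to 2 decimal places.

1000 JPY × 0.029561 = 29.561 AED
29.561 AED × 4.864 = 143.784704 MXN
143.784704 MXN × 1.791 = 257.518404864 THB
257.518404864 THB × 0.19549 = 50.34227296686336 DKK
50.34227296686336 DKK × 25.299 = 1273.60916378867614464 JPY

1273.61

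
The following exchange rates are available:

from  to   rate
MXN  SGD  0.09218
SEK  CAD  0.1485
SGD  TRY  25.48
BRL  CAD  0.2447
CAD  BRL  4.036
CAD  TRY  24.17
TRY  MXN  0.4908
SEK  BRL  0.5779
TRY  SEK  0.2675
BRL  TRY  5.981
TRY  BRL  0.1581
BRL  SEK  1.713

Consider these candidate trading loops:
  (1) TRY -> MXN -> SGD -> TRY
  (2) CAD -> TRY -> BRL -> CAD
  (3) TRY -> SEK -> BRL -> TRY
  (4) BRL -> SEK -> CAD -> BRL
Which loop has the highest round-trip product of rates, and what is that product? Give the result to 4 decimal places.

1.1528

(1) 0.4908 × 0.09218 × 25.48 = 1.15276
(2) 24.17 × 0.1581 × 0.2447 = 0.93507
(3) 0.2675 × 0.5779 × 5.981 = 0.92459
(4) 1.713 × 0.1485 × 4.036 = 1.02668
Highest is cycle (1) at 1.1528 (>1, arbitrage).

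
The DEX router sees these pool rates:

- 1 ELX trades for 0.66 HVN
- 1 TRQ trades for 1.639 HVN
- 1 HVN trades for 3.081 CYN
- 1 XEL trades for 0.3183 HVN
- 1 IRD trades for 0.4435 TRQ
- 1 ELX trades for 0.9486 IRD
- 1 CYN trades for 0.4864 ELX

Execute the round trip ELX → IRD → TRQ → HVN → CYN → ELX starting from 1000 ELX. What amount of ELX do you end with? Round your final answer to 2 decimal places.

1033.33

1000 ELX × 0.9486 = 948.6 IRD
948.6 IRD × 0.4435 = 420.7041 TRQ
420.7041 TRQ × 1.639 = 689.5340199 HVN
689.5340199 HVN × 3.081 = 2124.4543153119 CYN
2124.4543153119 CYN × 0.4864 = 1033.33457896770816 ELX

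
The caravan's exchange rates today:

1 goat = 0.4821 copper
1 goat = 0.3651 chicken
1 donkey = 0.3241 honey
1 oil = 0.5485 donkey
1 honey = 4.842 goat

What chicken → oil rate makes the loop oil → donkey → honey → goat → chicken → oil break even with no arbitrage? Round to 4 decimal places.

3.1821

Known legs of the cycle: 0.5485 × 0.3241 × 4.842 × 0.3651 = 0.31426229734767
For no arbitrage the full-cycle product must be 1, so the missing rate is 1 / 0.31426229734767 ≈ 3.182055.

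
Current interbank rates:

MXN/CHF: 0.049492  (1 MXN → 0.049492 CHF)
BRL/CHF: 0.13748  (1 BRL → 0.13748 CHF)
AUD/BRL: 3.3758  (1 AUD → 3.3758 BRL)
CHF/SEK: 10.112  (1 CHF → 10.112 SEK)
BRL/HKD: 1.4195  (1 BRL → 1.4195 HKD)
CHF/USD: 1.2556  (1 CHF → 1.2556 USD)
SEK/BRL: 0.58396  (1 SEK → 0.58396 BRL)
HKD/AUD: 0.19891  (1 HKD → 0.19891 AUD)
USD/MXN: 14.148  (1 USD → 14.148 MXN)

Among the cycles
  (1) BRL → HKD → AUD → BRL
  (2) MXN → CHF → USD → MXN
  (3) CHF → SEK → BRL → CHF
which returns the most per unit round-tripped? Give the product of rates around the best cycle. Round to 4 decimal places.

0.9532

(1) 1.4195 × 0.19891 × 3.3758 = 0.95317
(2) 0.049492 × 1.2556 × 14.148 = 0.87919
(3) 10.112 × 0.58396 × 0.13748 = 0.81182
Highest is cycle (1) at 0.9532 (≤1, no arbitrage).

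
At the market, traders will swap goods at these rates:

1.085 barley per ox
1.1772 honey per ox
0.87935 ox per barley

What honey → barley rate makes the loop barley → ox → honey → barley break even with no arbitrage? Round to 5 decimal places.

Known legs of the cycle: 0.87935 × 1.1772 = 1.03517082
For no arbitrage the full-cycle product must be 1, so the missing rate is 1 / 1.03517082 ≈ 0.9660241.

0.96602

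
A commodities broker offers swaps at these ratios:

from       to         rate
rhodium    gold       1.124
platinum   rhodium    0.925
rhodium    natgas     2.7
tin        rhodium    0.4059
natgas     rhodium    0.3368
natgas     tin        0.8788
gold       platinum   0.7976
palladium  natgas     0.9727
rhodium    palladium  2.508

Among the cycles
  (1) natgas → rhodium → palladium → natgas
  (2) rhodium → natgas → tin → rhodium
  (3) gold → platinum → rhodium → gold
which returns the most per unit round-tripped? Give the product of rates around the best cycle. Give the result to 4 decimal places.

0.9631

(1) 0.3368 × 2.508 × 0.9727 = 0.82163
(2) 2.7 × 0.8788 × 0.4059 = 0.96310
(3) 0.7976 × 0.925 × 1.124 = 0.82926
Highest is cycle (2) at 0.9631 (≤1, no arbitrage).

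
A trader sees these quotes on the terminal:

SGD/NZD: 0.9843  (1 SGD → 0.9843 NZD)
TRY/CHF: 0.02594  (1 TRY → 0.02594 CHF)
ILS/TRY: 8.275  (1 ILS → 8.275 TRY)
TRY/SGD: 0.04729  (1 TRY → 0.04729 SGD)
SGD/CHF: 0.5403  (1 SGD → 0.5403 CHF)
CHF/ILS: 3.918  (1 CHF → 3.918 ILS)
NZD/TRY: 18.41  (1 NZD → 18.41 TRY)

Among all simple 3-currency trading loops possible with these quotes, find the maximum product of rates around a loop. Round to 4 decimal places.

0.8569

TRY→SGD→NZD→TRY: 0.04729 × 0.9843 × 18.41 = 0.85694
ILS→TRY→CHF→ILS: 8.275 × 0.02594 × 3.918 = 0.84101
Maximum is TRY→SGD→NZD→TRY at 0.8569; no arbitrage — every cycle loses value.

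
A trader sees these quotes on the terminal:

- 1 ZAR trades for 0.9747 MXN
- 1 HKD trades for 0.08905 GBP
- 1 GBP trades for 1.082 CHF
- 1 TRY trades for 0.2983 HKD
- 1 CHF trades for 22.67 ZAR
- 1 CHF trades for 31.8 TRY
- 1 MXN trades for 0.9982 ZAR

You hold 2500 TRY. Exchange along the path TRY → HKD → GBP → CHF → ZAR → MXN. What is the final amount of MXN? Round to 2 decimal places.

1587.73

2500 TRY × 0.2983 = 745.75 HKD
745.75 HKD × 0.08905 = 66.4090375 GBP
66.4090375 GBP × 1.082 = 71.854578575 CHF
71.854578575 CHF × 22.67 = 1628.94329629525 ZAR
1628.94329629525 ZAR × 0.9747 = 1587.731030898980175 MXN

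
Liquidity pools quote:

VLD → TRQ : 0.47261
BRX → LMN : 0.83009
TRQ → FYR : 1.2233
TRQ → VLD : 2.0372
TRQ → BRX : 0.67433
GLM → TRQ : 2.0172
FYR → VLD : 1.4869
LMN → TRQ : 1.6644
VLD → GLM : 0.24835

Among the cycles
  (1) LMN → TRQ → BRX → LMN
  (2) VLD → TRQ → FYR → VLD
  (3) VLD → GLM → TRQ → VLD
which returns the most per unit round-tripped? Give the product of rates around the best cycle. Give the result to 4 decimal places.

(1) 1.6644 × 0.67433 × 0.83009 = 0.93166
(2) 0.47261 × 1.2233 × 1.4869 = 0.85964
(3) 0.24835 × 2.0172 × 2.0372 = 1.02058
Highest is cycle (3) at 1.0206 (>1, arbitrage).

1.0206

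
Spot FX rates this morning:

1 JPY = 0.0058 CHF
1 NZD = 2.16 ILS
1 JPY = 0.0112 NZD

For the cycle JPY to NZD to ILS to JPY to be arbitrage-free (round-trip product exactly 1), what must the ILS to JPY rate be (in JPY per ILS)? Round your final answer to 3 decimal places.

Known legs of the cycle: 0.0112 × 2.16 = 0.024192
For no arbitrage the full-cycle product must be 1, so the missing rate is 1 / 0.024192 ≈ 41.33598.

41.336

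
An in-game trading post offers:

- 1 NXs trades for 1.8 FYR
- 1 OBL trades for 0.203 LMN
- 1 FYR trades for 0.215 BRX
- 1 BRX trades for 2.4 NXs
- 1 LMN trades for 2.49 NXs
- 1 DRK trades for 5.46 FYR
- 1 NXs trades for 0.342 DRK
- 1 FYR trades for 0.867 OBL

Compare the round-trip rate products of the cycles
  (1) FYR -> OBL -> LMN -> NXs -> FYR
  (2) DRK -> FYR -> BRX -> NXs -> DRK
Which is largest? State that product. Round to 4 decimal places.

0.9635

(1) 0.867 × 0.203 × 2.49 × 1.8 = 0.78884
(2) 5.46 × 0.215 × 2.4 × 0.342 = 0.96354
Highest is cycle (2) at 0.9635 (≤1, no arbitrage).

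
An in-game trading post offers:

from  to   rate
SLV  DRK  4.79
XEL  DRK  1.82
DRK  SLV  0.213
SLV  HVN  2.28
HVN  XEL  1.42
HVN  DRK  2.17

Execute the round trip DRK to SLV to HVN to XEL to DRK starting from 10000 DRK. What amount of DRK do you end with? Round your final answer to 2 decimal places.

12550.88

10000 DRK × 0.213 = 2130 SLV
2130 SLV × 2.28 = 4856.4 HVN
4856.4 HVN × 1.42 = 6896.088 XEL
6896.088 XEL × 1.82 = 12550.88016 DRK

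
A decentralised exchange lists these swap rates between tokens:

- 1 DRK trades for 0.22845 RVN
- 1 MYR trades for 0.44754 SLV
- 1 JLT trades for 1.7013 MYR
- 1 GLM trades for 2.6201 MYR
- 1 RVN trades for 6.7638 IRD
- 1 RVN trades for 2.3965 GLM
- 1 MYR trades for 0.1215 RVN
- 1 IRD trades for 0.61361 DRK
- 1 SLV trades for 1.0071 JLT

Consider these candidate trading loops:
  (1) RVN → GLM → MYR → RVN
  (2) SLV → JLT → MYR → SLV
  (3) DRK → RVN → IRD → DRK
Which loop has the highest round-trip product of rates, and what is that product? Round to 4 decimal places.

0.9481

(1) 2.3965 × 2.6201 × 0.1215 = 0.76291
(2) 1.0071 × 1.7013 × 0.44754 = 0.76681
(3) 0.22845 × 6.7638 × 0.61361 = 0.94814
Highest is cycle (3) at 0.9481 (≤1, no arbitrage).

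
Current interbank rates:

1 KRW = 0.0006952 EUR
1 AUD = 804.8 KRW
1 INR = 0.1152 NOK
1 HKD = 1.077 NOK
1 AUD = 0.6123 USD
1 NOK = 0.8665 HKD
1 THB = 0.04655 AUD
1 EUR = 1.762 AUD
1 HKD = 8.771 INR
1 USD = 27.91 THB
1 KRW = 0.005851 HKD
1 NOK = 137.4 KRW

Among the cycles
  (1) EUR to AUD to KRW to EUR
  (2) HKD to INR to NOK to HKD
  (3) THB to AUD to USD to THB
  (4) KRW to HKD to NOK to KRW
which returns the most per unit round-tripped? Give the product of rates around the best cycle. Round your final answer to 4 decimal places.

(1) 1.762 × 804.8 × 0.0006952 = 0.98583
(2) 8.771 × 0.1152 × 0.8665 = 0.87553
(3) 0.04655 × 0.6123 × 27.91 = 0.79551
(4) 0.005851 × 1.077 × 137.4 = 0.86583
Highest is cycle (1) at 0.9858 (≤1, no arbitrage).

0.9858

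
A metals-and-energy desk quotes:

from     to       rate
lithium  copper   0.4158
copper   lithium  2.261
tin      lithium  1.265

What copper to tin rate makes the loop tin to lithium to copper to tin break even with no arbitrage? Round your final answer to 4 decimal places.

1.9012

Known legs of the cycle: 1.265 × 0.4158 = 0.525987
For no arbitrage the full-cycle product must be 1, so the missing rate is 1 / 0.525987 ≈ 1.901188.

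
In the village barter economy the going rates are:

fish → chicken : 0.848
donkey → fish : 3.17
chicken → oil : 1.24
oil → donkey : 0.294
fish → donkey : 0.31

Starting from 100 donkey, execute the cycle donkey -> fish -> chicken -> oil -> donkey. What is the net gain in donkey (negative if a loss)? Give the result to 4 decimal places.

100 donkey × 3.17 = 317 fish
317 fish × 0.848 = 268.816 chicken
268.816 chicken × 1.24 = 333.33184 oil
333.33184 oil × 0.294 = 97.99956096 donkey
Net change: 97.99956096 − 100 = -2.00043904 donkey

-2.0004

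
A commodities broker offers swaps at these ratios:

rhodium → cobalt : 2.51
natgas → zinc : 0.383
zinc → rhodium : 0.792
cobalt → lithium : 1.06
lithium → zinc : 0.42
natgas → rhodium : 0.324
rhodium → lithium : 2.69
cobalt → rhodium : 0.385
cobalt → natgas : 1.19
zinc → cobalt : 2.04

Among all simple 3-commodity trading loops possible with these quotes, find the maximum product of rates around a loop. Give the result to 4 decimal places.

0.9678

cobalt→natgas→rhodium→cobalt: 1.19 × 0.324 × 2.51 = 0.96776
cobalt→natgas→zinc→cobalt: 1.19 × 0.383 × 2.04 = 0.92977
cobalt→lithium→zinc→cobalt: 1.06 × 0.42 × 2.04 = 0.90821
zinc→rhodium→lithium→zinc: 0.792 × 2.69 × 0.42 = 0.89480
Maximum is cobalt→natgas→rhodium→cobalt at 0.9678; no arbitrage — every cycle loses value.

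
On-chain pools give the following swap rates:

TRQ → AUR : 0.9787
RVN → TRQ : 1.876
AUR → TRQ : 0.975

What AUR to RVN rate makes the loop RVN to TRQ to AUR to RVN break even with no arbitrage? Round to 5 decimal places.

0.54465

Known legs of the cycle: 1.876 × 0.9787 = 1.8360412
For no arbitrage the full-cycle product must be 1, so the missing rate is 1 / 1.8360412 ≈ 0.5446501.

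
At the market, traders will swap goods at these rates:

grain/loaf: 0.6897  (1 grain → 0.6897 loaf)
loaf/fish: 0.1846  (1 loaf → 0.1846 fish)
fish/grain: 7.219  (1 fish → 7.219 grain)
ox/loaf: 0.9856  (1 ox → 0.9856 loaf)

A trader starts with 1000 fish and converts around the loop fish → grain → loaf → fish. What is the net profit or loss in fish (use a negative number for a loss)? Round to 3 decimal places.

-80.887

1000 fish × 7.219 = 7219 grain
7219 grain × 0.6897 = 4978.9443 loaf
4978.9443 loaf × 0.1846 = 919.11311778 fish
Net change: 919.11311778 − 1000 = -80.88688222 fish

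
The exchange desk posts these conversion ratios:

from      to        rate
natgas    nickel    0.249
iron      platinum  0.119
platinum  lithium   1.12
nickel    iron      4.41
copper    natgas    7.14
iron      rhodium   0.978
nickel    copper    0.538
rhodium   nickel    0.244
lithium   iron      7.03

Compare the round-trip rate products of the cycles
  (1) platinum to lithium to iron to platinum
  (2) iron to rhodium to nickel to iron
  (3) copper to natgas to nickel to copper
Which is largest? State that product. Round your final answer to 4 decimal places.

(1) 1.12 × 7.03 × 0.119 = 0.93696
(2) 0.978 × 0.244 × 4.41 = 1.05237
(3) 7.14 × 0.249 × 0.538 = 0.95649
Highest is cycle (2) at 1.0524 (>1, arbitrage).

1.0524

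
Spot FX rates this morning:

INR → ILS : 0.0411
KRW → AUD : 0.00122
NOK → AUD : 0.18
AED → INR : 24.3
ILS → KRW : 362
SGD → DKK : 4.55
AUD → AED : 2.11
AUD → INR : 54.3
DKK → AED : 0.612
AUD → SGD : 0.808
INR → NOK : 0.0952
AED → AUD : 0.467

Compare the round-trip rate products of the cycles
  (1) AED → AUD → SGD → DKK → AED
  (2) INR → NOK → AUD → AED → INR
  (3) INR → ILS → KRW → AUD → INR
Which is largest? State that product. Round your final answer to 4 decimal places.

(1) 0.467 × 0.808 × 4.55 × 0.612 = 1.05073
(2) 0.0952 × 0.18 × 2.11 × 24.3 = 0.87861
(3) 0.0411 × 362 × 0.00122 × 54.3 = 0.98562
Highest is cycle (1) at 1.0507 (>1, arbitrage).

1.0507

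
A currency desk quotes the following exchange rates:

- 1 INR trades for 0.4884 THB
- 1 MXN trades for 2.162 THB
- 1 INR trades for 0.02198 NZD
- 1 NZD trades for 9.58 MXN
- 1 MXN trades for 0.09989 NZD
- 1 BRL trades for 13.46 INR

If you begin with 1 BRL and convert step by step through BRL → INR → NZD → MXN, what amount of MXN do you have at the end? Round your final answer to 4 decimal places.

2.8343

1 BRL × 13.46 = 13.46 INR
13.46 INR × 0.02198 = 0.2958508 NZD
0.2958508 NZD × 9.58 = 2.834250664 MXN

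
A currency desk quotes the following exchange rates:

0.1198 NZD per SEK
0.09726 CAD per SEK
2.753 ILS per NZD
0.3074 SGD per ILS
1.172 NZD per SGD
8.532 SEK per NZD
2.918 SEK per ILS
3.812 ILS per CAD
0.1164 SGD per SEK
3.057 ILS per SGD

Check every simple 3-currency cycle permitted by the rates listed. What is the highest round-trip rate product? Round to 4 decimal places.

SGD→NZD→SEK→SGD: 1.172 × 8.532 × 0.1164 = 1.16394
ILS→SEK→CAD→ILS: 2.918 × 0.09726 × 3.812 = 1.08186
ILS→SEK→SGD→ILS: 2.918 × 0.1164 × 3.057 = 1.03833
ILS→SGD→NZD→ILS: 0.3074 × 1.172 × 2.753 = 0.99183
ILS→SEK→NZD→ILS: 2.918 × 0.1198 × 2.753 = 0.96238
Maximum is SGD→NZD→SEK→SGD at 1.1639; arbitrage exists.

1.1639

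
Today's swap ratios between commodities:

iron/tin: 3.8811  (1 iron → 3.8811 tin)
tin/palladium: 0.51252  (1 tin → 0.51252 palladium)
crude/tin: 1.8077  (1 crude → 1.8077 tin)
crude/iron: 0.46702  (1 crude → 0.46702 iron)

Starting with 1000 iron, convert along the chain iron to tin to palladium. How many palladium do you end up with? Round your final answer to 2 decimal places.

1000 iron × 3.8811 = 3881.1 tin
3881.1 tin × 0.51252 = 1989.141372 palladium

1989.14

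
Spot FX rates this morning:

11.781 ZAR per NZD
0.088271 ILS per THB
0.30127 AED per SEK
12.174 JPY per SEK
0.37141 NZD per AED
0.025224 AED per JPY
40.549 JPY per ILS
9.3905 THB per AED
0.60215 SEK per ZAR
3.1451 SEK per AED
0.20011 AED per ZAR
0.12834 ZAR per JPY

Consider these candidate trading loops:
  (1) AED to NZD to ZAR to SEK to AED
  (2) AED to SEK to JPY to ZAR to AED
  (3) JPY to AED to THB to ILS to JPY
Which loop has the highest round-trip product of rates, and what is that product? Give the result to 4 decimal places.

0.9833

(1) 0.37141 × 11.781 × 0.60215 × 0.30127 = 0.79377
(2) 3.1451 × 12.174 × 0.12834 × 0.20011 = 0.98333
(3) 0.025224 × 9.3905 × 0.088271 × 40.549 = 0.84781
Highest is cycle (2) at 0.9833 (≤1, no arbitrage).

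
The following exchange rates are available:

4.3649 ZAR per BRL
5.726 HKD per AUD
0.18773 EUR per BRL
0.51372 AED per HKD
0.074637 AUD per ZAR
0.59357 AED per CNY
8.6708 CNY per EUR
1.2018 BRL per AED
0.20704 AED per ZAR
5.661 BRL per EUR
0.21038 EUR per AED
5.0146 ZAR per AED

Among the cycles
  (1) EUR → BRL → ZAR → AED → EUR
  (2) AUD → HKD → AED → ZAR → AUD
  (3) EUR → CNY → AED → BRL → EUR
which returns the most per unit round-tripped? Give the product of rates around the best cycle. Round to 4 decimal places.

1.1612

(1) 5.661 × 4.3649 × 0.20704 × 0.21038 = 1.07628
(2) 5.726 × 0.51372 × 5.0146 × 0.074637 = 1.10095
(3) 8.6708 × 0.59357 × 1.2018 × 0.18773 = 1.16117
Highest is cycle (3) at 1.1612 (>1, arbitrage).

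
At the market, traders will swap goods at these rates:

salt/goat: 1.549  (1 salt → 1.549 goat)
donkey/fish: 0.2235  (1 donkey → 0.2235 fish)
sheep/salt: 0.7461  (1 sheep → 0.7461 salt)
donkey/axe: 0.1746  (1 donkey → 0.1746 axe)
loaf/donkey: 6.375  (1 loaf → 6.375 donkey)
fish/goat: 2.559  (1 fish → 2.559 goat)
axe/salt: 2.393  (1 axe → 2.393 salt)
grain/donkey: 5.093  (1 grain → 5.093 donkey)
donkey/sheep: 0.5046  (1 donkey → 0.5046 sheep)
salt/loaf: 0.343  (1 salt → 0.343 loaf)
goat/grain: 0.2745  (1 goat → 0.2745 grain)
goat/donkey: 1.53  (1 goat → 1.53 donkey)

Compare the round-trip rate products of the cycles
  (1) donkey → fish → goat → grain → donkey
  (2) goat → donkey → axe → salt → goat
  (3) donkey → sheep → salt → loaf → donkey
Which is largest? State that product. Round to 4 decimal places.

(1) 0.2235 × 2.559 × 0.2745 × 5.093 = 0.79958
(2) 1.53 × 0.1746 × 2.393 × 1.549 = 0.99022
(3) 0.5046 × 0.7461 × 0.343 × 6.375 = 0.82323
Highest is cycle (2) at 0.9902 (≤1, no arbitrage).

0.9902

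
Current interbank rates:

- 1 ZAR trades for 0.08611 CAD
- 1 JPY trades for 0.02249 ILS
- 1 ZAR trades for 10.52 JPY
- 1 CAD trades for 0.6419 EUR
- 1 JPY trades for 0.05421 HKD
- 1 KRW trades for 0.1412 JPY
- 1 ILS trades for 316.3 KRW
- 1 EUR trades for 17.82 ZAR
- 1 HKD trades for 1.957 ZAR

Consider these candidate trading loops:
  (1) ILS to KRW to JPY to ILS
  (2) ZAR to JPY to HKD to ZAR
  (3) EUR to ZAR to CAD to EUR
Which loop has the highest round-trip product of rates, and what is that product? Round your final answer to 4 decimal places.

(1) 316.3 × 0.1412 × 0.02249 = 1.00444
(2) 10.52 × 0.05421 × 1.957 = 1.11606
(3) 17.82 × 0.08611 × 0.6419 = 0.98498
Highest is cycle (2) at 1.1161 (>1, arbitrage).

1.1161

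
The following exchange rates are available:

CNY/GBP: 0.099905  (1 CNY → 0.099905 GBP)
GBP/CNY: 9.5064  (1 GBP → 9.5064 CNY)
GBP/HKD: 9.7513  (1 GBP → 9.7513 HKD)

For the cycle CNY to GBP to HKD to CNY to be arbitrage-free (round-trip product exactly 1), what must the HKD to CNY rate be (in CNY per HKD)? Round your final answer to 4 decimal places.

1.0265

Known legs of the cycle: 0.099905 × 9.7513 = 0.9742036265
For no arbitrage the full-cycle product must be 1, so the missing rate is 1 / 0.9742036265 ≈ 1.026479.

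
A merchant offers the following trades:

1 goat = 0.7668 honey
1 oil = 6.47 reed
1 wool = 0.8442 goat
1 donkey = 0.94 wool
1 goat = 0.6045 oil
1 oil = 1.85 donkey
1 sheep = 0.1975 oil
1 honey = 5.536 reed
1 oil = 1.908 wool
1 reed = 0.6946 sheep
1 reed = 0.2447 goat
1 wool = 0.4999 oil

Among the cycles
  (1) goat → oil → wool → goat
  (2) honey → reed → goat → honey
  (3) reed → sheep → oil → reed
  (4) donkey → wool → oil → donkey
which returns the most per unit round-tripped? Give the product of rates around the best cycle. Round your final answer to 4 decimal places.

1.0388

(1) 0.6045 × 1.908 × 0.8442 = 0.97369
(2) 5.536 × 0.2447 × 0.7668 = 1.03875
(3) 0.6946 × 0.1975 × 6.47 = 0.88758
(4) 0.94 × 0.4999 × 1.85 = 0.86933
Highest is cycle (2) at 1.0388 (>1, arbitrage).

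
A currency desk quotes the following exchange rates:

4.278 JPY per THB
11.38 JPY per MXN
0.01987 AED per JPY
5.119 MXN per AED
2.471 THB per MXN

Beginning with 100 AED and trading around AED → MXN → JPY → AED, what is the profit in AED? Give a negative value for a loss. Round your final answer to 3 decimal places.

15.751

100 AED × 5.119 = 511.9 MXN
511.9 MXN × 11.38 = 5825.422 JPY
5825.422 JPY × 0.01987 = 115.75113514 AED
Net change: 115.75113514 − 100 = 15.75113514 AED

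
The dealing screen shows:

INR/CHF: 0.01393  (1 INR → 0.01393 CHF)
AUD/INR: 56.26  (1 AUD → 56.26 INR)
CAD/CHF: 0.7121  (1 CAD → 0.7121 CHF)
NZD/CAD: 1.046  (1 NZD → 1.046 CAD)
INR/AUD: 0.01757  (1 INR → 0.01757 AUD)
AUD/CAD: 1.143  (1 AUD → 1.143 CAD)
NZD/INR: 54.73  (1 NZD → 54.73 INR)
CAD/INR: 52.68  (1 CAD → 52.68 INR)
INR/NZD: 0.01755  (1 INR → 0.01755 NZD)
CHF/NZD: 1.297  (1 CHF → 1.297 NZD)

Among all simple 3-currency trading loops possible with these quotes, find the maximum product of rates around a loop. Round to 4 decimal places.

AUD→CAD→INR→AUD: 1.143 × 52.68 × 0.01757 = 1.05795
NZD→INR→CHF→NZD: 54.73 × 0.01393 × 1.297 = 0.98882
CAD→INR→NZD→CAD: 52.68 × 0.01755 × 1.046 = 0.96706
CAD→CHF→NZD→CAD: 0.7121 × 1.297 × 1.046 = 0.96608
Maximum is AUD→CAD→INR→AUD at 1.0579; arbitrage exists.

1.0579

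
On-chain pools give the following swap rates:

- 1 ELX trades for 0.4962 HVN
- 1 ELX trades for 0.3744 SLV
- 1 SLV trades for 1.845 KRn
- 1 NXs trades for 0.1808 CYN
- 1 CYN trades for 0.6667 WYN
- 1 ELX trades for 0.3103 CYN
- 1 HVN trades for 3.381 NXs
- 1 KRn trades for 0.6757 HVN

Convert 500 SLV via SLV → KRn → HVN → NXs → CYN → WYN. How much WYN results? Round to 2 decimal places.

254.04

500 SLV × 1.845 = 922.5 KRn
922.5 KRn × 0.6757 = 623.33325 HVN
623.33325 HVN × 3.381 = 2107.48971825 NXs
2107.48971825 NXs × 0.1808 = 381.0341410596 CYN
381.0341410596 CYN × 0.6667 = 254.03546184443532 WYN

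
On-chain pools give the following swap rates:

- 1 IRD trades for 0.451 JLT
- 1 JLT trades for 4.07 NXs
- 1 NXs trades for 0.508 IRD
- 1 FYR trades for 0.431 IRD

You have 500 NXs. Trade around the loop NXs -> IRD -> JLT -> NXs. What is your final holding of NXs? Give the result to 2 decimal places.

500 NXs × 0.508 = 254 IRD
254 IRD × 0.451 = 114.554 JLT
114.554 JLT × 4.07 = 466.23478 NXs

466.23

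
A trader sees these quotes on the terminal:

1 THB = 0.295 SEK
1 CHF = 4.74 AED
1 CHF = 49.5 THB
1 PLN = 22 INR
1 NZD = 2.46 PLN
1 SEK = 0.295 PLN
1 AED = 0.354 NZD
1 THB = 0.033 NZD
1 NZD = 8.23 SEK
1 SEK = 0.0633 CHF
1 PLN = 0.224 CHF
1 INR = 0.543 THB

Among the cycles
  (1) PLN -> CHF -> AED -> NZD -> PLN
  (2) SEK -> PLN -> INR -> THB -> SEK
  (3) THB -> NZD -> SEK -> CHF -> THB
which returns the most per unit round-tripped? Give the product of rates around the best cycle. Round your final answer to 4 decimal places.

(1) 0.224 × 4.74 × 0.354 × 2.46 = 0.92462
(2) 0.295 × 22 × 0.543 × 0.295 = 1.03960
(3) 0.033 × 8.23 × 0.0633 × 49.5 = 0.85099
Highest is cycle (2) at 1.0396 (>1, arbitrage).

1.0396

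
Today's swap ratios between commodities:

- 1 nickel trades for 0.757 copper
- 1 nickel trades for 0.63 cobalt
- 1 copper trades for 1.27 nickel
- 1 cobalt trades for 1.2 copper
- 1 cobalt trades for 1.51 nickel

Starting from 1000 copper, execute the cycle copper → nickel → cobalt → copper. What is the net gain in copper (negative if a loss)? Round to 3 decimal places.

1000 copper × 1.27 = 1270 nickel
1270 nickel × 0.63 = 800.1 cobalt
800.1 cobalt × 1.2 = 960.12 copper
Net change: 960.12 − 1000 = -39.88 copper

-39.880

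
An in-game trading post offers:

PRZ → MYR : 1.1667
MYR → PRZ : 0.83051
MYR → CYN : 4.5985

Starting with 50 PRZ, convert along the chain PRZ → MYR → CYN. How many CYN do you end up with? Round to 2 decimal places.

268.25

50 PRZ × 1.1667 = 58.335 MYR
58.335 MYR × 4.5985 = 268.2534975 CYN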